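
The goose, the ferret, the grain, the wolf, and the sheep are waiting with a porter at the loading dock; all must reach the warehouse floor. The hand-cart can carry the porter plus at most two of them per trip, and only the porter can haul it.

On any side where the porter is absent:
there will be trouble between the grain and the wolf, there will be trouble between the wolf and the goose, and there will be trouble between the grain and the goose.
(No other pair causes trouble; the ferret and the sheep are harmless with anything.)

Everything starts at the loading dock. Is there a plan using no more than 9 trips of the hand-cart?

Yes — this plan uses 7 crossings (≤ 9):
1. Porter goes to the warehouse floor with the goose and the grain.  [the loading dock: the ferret, the sheep, the wolf | the warehouse floor: the goose, the grain]
2. Porter goes back to the loading dock with the goose.  [the loading dock: the ferret, the goose, the sheep, the wolf | the warehouse floor: the grain]
3. Porter goes to the warehouse floor with the ferret and the goose.  [the loading dock: the sheep, the wolf | the warehouse floor: the ferret, the goose, the grain]
4. Porter goes back to the loading dock with the goose.  [the loading dock: the goose, the sheep, the wolf | the warehouse floor: the ferret, the grain]
5. Porter goes to the warehouse floor with the goose and the sheep.  [the loading dock: the wolf | the warehouse floor: the ferret, the goose, the grain, the sheep]
6. Porter goes back to the loading dock with the goose.  [the loading dock: the goose, the wolf | the warehouse floor: the ferret, the grain, the sheep]
7. Porter goes to the warehouse floor with the goose and the wolf.  [the loading dock: — | the warehouse floor: the ferret, the goose, the grain, the sheep, the wolf]

Yes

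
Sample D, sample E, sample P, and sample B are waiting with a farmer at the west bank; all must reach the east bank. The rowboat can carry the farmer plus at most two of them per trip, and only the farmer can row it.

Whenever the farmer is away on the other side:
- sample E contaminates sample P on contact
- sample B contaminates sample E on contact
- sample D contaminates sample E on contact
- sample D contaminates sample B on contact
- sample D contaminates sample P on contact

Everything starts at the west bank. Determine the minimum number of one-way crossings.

Counting alone: the farmer can take at most 2 across per trip to the east bank, so moving all 4 needs at least 2 loaded trips out, with a return between consecutive ones — at least 3 crossings.
The safety rule pushes this higher. Following every safe sequence of crossings, the most of the 4 that can be at the east bank as the rowboat arrives there on crossing 3 is 3 — never all 4.
So no plan with fewer than 5 crossings exists, and this one achieves 5:
1. Farmer goes to the east bank with sample D and sample E.  [the west bank: sample B, sample P | the east bank: sample D, sample E]
2. Farmer goes back to the west bank with sample D.  [the west bank: sample B, sample D, sample P | the east bank: sample E]
3. Farmer goes to the east bank with sample B and sample P.  [the west bank: sample D | the east bank: sample B, sample E, sample P]
4. Farmer goes back to the west bank with sample E.  [the west bank: sample D, sample E | the east bank: sample B, sample P]
5. Farmer goes to the east bank with sample D and sample E.  [the west bank: — | the east bank: sample B, sample D, sample E, sample P]

5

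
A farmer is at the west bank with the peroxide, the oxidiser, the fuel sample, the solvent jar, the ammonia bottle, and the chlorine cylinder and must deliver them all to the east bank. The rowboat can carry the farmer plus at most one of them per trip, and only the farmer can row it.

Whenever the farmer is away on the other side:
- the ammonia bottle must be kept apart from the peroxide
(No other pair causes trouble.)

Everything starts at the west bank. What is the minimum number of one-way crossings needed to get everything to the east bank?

Counting alone: the farmer can take at most 1 across per trip to the east bank, so moving all 6 needs at least 6 loaded trips out, with a return between consecutive ones — at least 11 crossings.
The plan below uses exactly 11 crossings, so it is optimal:
1. Farmer goes to the east bank with the peroxide.
2. Farmer goes back to the west bank alone.
3. Farmer goes to the east bank with the oxidiser.
4. Farmer goes back to the west bank alone.
5. Farmer goes to the east bank with the fuel sample.
6. Farmer goes back to the west bank alone.
7. Farmer goes to the east bank with the solvent jar.
8. Farmer goes back to the west bank alone.
9. Farmer goes to the east bank with the chlorine cylinder.
10. Farmer goes back to the west bank alone.
11. Farmer goes to the east bank with the ammonia bottle.

11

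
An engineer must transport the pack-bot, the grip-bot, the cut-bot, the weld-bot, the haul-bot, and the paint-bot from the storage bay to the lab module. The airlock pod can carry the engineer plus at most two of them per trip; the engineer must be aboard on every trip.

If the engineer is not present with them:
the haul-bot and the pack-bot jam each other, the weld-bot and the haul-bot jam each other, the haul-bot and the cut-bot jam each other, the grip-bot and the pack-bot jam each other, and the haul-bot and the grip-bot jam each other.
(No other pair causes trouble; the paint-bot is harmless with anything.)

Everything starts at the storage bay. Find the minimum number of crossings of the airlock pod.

Counting alone: the engineer can take at most 2 across per trip to the lab module, so moving all 6 needs at least 3 loaded trips out, with a return between consecutive ones — at least 5 crossings.
The safety rule pushes this higher. Following every safe sequence of crossings, the most of the 6 that can be at the lab module as the airlock pod arrives there on crossings 5, 7 is 4, 5 respectively — never all 6.
So no plan with fewer than 9 crossings exists, and this one achieves 9:
1. Engineer goes to the lab module with the haul-bot and the pack-bot.
2. Engineer goes back to the storage bay with the pack-bot.
3. Engineer goes to the lab module with the cut-bot and the pack-bot.
4. Engineer goes back to the storage bay with the haul-bot.
5. Engineer goes to the lab module with the grip-bot and the weld-bot.
6. Engineer goes back to the storage bay with the pack-bot.
7. Engineer goes to the lab module with the pack-bot and the paint-bot.
8. Engineer goes back to the storage bay with the pack-bot.
9. Engineer goes to the lab module with the haul-bot and the pack-bot.

9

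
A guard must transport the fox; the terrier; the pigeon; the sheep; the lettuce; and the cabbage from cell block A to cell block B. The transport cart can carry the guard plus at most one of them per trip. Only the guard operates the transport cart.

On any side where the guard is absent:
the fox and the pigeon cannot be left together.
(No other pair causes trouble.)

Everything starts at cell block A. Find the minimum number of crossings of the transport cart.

Counting alone: the guard can take at most 1 across per trip to cell block B, so moving all 6 needs at least 6 loaded trips out, with a return between consecutive ones — at least 11 crossings.
The plan below uses exactly 11 crossings, so it is optimal:
1. Guard goes to cell block B with the fox.
2. Guard goes back to cell block A alone.
3. Guard goes to cell block B with the terrier.
4. Guard goes back to cell block A alone.
5. Guard goes to cell block B with the sheep.
6. Guard goes back to cell block A alone.
7. Guard goes to cell block B with the lettuce.
8. Guard goes back to cell block A alone.
9. Guard goes to cell block B with the cabbage.
10. Guard goes back to cell block A alone.
11. Guard goes to cell block B with the pigeon.

11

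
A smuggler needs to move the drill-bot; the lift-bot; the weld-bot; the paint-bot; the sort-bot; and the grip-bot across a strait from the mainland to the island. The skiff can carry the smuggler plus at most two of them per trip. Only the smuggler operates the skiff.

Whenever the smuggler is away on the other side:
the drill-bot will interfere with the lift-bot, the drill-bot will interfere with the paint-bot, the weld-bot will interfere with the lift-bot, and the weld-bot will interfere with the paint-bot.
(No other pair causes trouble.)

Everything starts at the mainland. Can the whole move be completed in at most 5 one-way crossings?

Yes — this plan uses 5 crossings (≤ 5):
1. Smuggler goes to the island with the drill-bot and the weld-bot.  [the mainland: the grip-bot, the lift-bot, the paint-bot, the sort-bot | the island: the drill-bot, the weld-bot]
2. Smuggler goes back to the mainland alone.  [the mainland: the grip-bot, the lift-bot, the paint-bot, the sort-bot | the island: the drill-bot, the weld-bot]
3. Smuggler goes to the island with the grip-bot and the sort-bot.  [the mainland: the lift-bot, the paint-bot | the island: the drill-bot, the grip-bot, the sort-bot, the weld-bot]
4. Smuggler goes back to the mainland alone.  [the mainland: the lift-bot, the paint-bot | the island: the drill-bot, the grip-bot, the sort-bot, the weld-bot]
5. Smuggler goes to the island with the lift-bot and the paint-bot.  [the mainland: — | the island: the drill-bot, the grip-bot, the lift-bot, the paint-bot, the sort-bot, the weld-bot]

Yes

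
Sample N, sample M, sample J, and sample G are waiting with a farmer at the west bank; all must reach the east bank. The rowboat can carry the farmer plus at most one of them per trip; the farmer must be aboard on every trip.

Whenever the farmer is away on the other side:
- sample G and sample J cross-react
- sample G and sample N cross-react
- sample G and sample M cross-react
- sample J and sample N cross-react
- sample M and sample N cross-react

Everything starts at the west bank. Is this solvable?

Whatever the first load, the items left behind include a forbidden pair without the farmer. No opening move is safe, so no plan exists.

No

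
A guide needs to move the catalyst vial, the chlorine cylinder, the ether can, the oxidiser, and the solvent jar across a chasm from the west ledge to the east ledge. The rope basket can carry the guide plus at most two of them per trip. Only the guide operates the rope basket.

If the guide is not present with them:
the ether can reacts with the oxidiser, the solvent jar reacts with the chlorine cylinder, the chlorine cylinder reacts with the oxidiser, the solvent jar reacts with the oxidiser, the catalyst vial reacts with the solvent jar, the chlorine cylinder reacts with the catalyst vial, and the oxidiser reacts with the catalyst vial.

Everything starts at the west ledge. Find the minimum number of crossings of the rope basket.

Whatever the first load, the items left behind include a forbidden pair without the guide. No opening move is safe, so no plan exists.

impossible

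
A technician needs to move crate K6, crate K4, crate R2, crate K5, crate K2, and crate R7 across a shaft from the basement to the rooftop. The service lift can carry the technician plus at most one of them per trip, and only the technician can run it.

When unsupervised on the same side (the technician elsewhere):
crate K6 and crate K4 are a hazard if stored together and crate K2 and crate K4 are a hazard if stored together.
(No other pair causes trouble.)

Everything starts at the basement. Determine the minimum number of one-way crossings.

Counting alone: the technician can take at most 1 across per trip to the rooftop, so moving all 6 needs at least 6 loaded trips out, with a return between consecutive ones — at least 11 crossings.
The safety rule pushes this higher. Following every safe sequence of crossings, the most of the 6 that can be at the rooftop as the service lift arrives there on crossing 11 is 5 — never all 6.
So no plan with fewer than 13 crossings exists, and this one achieves 13:
1. Technician goes to the rooftop with crate K4.
2. Technician goes back to the basement alone.
3. Technician goes to the rooftop with crate K6.
4. Technician goes back to the basement with crate K4.
5. Technician goes to the rooftop with crate K2.
6. Technician goes back to the basement alone.
7. Technician goes to the rooftop with crate R2.
8. Technician goes back to the basement alone.
9. Technician goes to the rooftop with crate K5.
10. Technician goes back to the basement alone.
11. Technician goes to the rooftop with crate R7.
12. Technician goes back to the basement alone.
13. Technician goes to the rooftop with crate K4.

13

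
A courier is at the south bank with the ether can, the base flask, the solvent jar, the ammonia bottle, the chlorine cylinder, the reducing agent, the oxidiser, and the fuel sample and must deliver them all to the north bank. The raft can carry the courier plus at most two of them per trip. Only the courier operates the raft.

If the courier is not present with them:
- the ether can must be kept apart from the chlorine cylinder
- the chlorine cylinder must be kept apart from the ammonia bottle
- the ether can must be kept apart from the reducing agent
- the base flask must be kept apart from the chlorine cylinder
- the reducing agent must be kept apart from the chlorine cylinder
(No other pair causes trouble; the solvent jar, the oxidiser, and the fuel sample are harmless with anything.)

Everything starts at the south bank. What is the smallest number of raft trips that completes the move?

13

Counting alone: the courier can take at most 2 across per trip to the north bank, so moving all 8 needs at least 4 loaded trips out, with a return between consecutive ones — at least 7 crossings.
The safety rule pushes this higher. Following every safe sequence of crossings, the most of the 8 that can be at the north bank as the raft arrives there on crossings 7, 9, 11 is 5, 6, 7 respectively — never all 8.
So no plan with fewer than 13 crossings exists, and this one achieves 13:
1. Courier goes to the north bank with the chlorine cylinder and the ether can.
2. Courier goes back to the south bank with the ether can.
3. Courier goes to the north bank with the base flask and the ether can.
4. Courier goes back to the south bank with the chlorine cylinder.
5. Courier goes to the north bank with the chlorine cylinder and the solvent jar.
6. Courier goes back to the south bank with the chlorine cylinder.
7. Courier goes to the north bank with the ammonia bottle and the chlorine cylinder.
8. Courier goes back to the south bank with the chlorine cylinder.
9. Courier goes to the north bank with the chlorine cylinder and the oxidiser.
10. Courier goes back to the south bank with the chlorine cylinder.
11. Courier goes to the north bank with the chlorine cylinder and the fuel sample.
12. Courier goes back to the south bank with the chlorine cylinder.
13. Courier goes to the north bank with the chlorine cylinder and the reducing agent.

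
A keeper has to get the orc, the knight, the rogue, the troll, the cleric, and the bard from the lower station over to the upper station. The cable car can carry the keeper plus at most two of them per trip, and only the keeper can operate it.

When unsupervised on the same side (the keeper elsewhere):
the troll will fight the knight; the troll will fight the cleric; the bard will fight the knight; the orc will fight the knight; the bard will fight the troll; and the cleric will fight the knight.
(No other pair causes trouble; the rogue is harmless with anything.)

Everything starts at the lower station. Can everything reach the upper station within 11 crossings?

Yes

Yes — this plan uses 9 crossings (≤ 11):
1. Keeper goes to the upper station with the knight and the troll.  [the lower station: the bard, the cleric, the orc, the rogue | the upper station: the knight, the troll]
2. Keeper goes back to the lower station with the knight.  [the lower station: the bard, the cleric, the knight, the orc, the rogue | the upper station: the troll]
3. Keeper goes to the upper station with the knight and the orc.  [the lower station: the bard, the cleric, the rogue | the upper station: the knight, the orc, the troll]
4. Keeper goes back to the lower station with the knight.  [the lower station: the bard, the cleric, the knight, the rogue | the upper station: the orc, the troll]
5. Keeper goes to the upper station with the knight and the rogue.  [the lower station: the bard, the cleric | the upper station: the knight, the orc, the rogue, the troll]
6. Keeper goes back to the lower station with the knight.  [the lower station: the bard, the cleric, the knight | the upper station: the orc, the rogue, the troll]
7. Keeper goes to the upper station with the bard and the cleric.  [the lower station: the knight | the upper station: the bard, the cleric, the orc, the rogue, the troll]
8. Keeper goes back to the lower station with the troll.  [the lower station: the knight, the troll | the upper station: the bard, the cleric, the orc, the rogue]
9. Keeper goes to the upper station with the knight and the troll.  [the lower station: — | the upper station: the bard, the cleric, the knight, the orc, the rogue, the troll]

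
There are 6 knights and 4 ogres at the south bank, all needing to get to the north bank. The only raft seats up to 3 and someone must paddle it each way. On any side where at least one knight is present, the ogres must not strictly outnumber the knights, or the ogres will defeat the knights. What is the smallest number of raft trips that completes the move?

9

Counting alone: each trip to the north bank takes at most 3 across and each return brings at least 1 back, so after t trips out (and t−1 returns) at most 3t − (t−1) of the 10 are across; that first reaches 10 at t = 5, so at least 9 crossings are needed.
The plan below uses exactly 9 crossings, so it is optimal:
1. 2 ogres → the north bank.  (the south bank: 6K 2O; the north bank: 0K 2O)
2. 1 ogre ← the south bank.  (the south bank: 6K 3O; the north bank: 0K 1O)
3. 3 ogres → the north bank.  (the south bank: 6K 0O; the north bank: 0K 4O)
4. 1 ogre ← the south bank.  (the south bank: 6K 1O; the north bank: 0K 3O)
5. 3 knights → the north bank.  (the south bank: 3K 1O; the north bank: 3K 3O)
6. 1 ogre ← the south bank.  (the south bank: 3K 2O; the north bank: 3K 2O)
7. 1 knight and 2 ogres → the north bank.  (the south bank: 2K 0O; the north bank: 4K 4O)
8. 1 ogre ← the south bank.  (the south bank: 2K 1O; the north bank: 4K 3O)
9. 2 knights and 1 ogre → the north bank.  (the south bank: 0K 0O; the north bank: 6K 4O)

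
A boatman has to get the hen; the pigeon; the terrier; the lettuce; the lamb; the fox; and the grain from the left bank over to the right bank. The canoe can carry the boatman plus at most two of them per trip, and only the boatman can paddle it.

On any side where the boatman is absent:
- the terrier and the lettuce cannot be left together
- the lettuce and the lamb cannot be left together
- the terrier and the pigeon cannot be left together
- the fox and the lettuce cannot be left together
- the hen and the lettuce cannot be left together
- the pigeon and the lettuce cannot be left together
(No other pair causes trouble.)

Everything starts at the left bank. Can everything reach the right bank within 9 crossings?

Counting alone: the boatman can take at most 2 across per trip to the right bank, so moving all 7 needs at least 4 loaded trips out, with a return between consecutive ones — at least 7 crossings.
The safety rule pushes this higher. Following every safe sequence of crossings, the most of the 7 that can be at the right bank as the canoe arrives there on crossings 7, 9 is 5, 6 respectively — never all 7.
So the move cannot be finished within 9 crossings. (The shortest complete plan takes 11:)
1. Boatman goes to the right bank with the lettuce and the pigeon.  [the left bank: the fox, the grain, the hen, the lamb, the terrier | the right bank: the lettuce, the pigeon]
2. Boatman goes back to the left bank with the pigeon.  [the left bank: the fox, the grain, the hen, the lamb, the pigeon, the terrier | the right bank: the lettuce]
3. Boatman goes to the right bank with the hen and the pigeon.  [the left bank: the fox, the grain, the lamb, the terrier | the right bank: the hen, the lettuce, the pigeon]
4. Boatman goes back to the left bank with the lettuce.  [the left bank: the fox, the grain, the lamb, the lettuce, the terrier | the right bank: the hen, the pigeon]
5. Boatman goes to the right bank with the lamb and the lettuce.  [the left bank: the fox, the grain, the terrier | the right bank: the hen, the lamb, the lettuce, the pigeon]
6. Boatman goes back to the left bank with the lettuce.  [the left bank: the fox, the grain, the lettuce, the terrier | the right bank: the hen, the lamb, the pigeon]
7. Boatman goes to the right bank with the fox and the terrier.  [the left bank: the grain, the lettuce | the right bank: the fox, the hen, the lamb, the pigeon, the terrier]
8. Boatman goes back to the left bank with the pigeon.  [the left bank: the grain, the lettuce, the pigeon | the right bank: the fox, the hen, the lamb, the terrier]
9. Boatman goes to the right bank with the grain and the pigeon.  [the left bank: the lettuce | the right bank: the fox, the grain, the hen, the lamb, the pigeon, the terrier]
10. Boatman goes back to the left bank with the pigeon.  [the left bank: the lettuce, the pigeon | the right bank: the fox, the grain, the hen, the lamb, the terrier]
11. Boatman goes to the right bank with the lettuce and the pigeon.  [the left bank: — | the right bank: the fox, the grain, the hen, the lamb, the lettuce, the pigeon, the terrier]

No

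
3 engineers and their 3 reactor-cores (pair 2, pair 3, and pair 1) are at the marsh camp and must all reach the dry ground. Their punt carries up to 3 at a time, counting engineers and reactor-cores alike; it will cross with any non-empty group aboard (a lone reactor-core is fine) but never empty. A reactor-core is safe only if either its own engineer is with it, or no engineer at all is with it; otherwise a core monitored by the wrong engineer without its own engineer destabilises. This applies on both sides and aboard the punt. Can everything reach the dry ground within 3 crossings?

Counting alone: each trip to the dry ground takes at most 3 across and each return brings at least 1 back, so after t trips out (and t−1 returns) at most 3t − (t−1) of the 6 are across; that first reaches 6 at t = 3, so at least 5 crossings are needed.
Since 3 < 5, 3 crossings cannot be enough. (The shortest complete plan in fact takes 5:)
1. engineer 2 and reactor-core 2 cross → the dry ground.
2. engineer 2 crosses ← the marsh camp.
3. engineer 1, engineer 2, and engineer 3 cross → the dry ground.
4. reactor-core 2 crosses ← the marsh camp.
5. reactor-core 1, reactor-core 2, and reactor-core 3 cross → the dry ground.

No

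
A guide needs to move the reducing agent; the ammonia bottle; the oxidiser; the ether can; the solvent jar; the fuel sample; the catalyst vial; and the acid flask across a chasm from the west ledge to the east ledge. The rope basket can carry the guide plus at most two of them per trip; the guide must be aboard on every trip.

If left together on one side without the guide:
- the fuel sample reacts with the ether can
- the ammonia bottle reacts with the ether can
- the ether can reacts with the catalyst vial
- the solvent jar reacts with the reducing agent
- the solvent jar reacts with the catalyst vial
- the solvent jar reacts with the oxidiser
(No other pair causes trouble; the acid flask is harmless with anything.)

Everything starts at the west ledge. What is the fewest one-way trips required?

Counting alone: the guide can take at most 2 across per trip to the east ledge, so moving all 8 needs at least 4 loaded trips out, with a return between consecutive ones — at least 7 crossings.
The safety rule pushes this higher. Following every safe sequence of crossings, the most of the 8 that can be at the east ledge as the rope basket arrives there on crossing 7 is 6 — never all 8.
So no plan with fewer than 9 crossings exists, and this one achieves 9:
1. Guide goes to the east ledge with the ether can and the solvent jar.
2. Guide goes back to the west ledge alone.
3. Guide goes to the east ledge with the oxidiser and the reducing agent.
4. Guide goes back to the west ledge with the solvent jar.
5. Guide goes to the east ledge with the ammonia bottle and the catalyst vial.
6. Guide goes back to the west ledge with the ether can.
7. Guide goes to the east ledge with the acid flask and the fuel sample.
8. Guide goes back to the west ledge alone.
9. Guide goes to the east ledge with the ether can and the solvent jar.

9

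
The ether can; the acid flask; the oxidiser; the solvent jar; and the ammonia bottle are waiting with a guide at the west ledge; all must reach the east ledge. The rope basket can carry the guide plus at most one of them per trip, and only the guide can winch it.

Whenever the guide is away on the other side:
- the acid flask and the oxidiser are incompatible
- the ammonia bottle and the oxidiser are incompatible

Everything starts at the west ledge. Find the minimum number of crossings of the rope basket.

11

Counting alone: the guide can take at most 1 across per trip to the east ledge, so moving all 5 needs at least 5 loaded trips out, with a return between consecutive ones — at least 9 crossings.
The safety rule pushes this higher. Following every safe sequence of crossings, the most of the 5 that can be at the east ledge as the rope basket arrives there on crossing 9 is 4 — never all 5.
So no plan with fewer than 11 crossings exists, and this one achieves 11:
1. Guide goes to the east ledge with the oxidiser.  [the west ledge: the acid flask, the ammonia bottle, the ether can, the solvent jar | the east ledge: the oxidiser]
2. Guide goes back to the west ledge alone.  [the west ledge: the acid flask, the ammonia bottle, the ether can, the solvent jar | the east ledge: the oxidiser]
3. Guide goes to the east ledge with the ether can.  [the west ledge: the acid flask, the ammonia bottle, the solvent jar | the east ledge: the ether can, the oxidiser]
4. Guide goes back to the west ledge alone.  [the west ledge: the acid flask, the ammonia bottle, the solvent jar | the east ledge: the ether can, the oxidiser]
5. Guide goes to the east ledge with the acid flask.  [the west ledge: the ammonia bottle, the solvent jar | the east ledge: the acid flask, the ether can, the oxidiser]
6. Guide goes back to the west ledge with the oxidiser.  [the west ledge: the ammonia bottle, the oxidiser, the solvent jar | the east ledge: the acid flask, the ether can]
7. Guide goes to the east ledge with the ammonia bottle.  [the west ledge: the oxidiser, the solvent jar | the east ledge: the acid flask, the ammonia bottle, the ether can]
8. Guide goes back to the west ledge alone.  [the west ledge: the oxidiser, the solvent jar | the east ledge: the acid flask, the ammonia bottle, the ether can]
9. Guide goes to the east ledge with the solvent jar.  [the west ledge: the oxidiser | the east ledge: the acid flask, the ammonia bottle, the ether can, the solvent jar]
10. Guide goes back to the west ledge alone.  [the west ledge: the oxidiser | the east ledge: the acid flask, the ammonia bottle, the ether can, the solvent jar]
11. Guide goes to the east ledge with the oxidiser.  [the west ledge: — | the east ledge: the acid flask, the ammonia bottle, the ether can, the oxidiser, the solvent jar]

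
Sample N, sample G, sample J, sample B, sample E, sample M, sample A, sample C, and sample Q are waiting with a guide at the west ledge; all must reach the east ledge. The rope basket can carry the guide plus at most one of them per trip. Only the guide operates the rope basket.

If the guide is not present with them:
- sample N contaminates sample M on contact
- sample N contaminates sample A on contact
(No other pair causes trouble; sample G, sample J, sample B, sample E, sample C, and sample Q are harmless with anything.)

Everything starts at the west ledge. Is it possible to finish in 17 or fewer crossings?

Counting alone: the guide can take at most 1 across per trip to the east ledge, so moving all 9 needs at least 9 loaded trips out, with a return between consecutive ones — at least 17 crossings.
The safety rule pushes this higher. Following every safe sequence of crossings, the most of the 9 that can be at the east ledge as the rope basket arrives there on crossing 17 is 8 — never all 9.
So the move cannot be finished within 17 crossings. (The shortest complete plan takes 19:)
1. Guide goes to the east ledge with sample N.  [the west ledge: sample A, sample B, sample C, sample E, sample G, sample J, sample M, sample Q | the east ledge: sample N]
2. Guide goes back to the west ledge alone.  [the west ledge: sample A, sample B, sample C, sample E, sample G, sample J, sample M, sample Q | the east ledge: sample N]
3. Guide goes to the east ledge with sample G.  [the west ledge: sample A, sample B, sample C, sample E, sample J, sample M, sample Q | the east ledge: sample G, sample N]
4. Guide goes back to the west ledge alone.  [the west ledge: sample A, sample B, sample C, sample E, sample J, sample M, sample Q | the east ledge: sample G, sample N]
5. Guide goes to the east ledge with sample J.  [the west ledge: sample A, sample B, sample C, sample E, sample M, sample Q | the east ledge: sample G, sample J, sample N]
6. Guide goes back to the west ledge alone.  [the west ledge: sample A, sample B, sample C, sample E, sample M, sample Q | the east ledge: sample G, sample J, sample N]
7. Guide goes to the east ledge with sample B.  [the west ledge: sample A, sample C, sample E, sample M, sample Q | the east ledge: sample B, sample G, sample J, sample N]
8. Guide goes back to the west ledge alone.  [the west ledge: sample A, sample C, sample E, sample M, sample Q | the east ledge: sample B, sample G, sample J, sample N]
9. Guide goes to the east ledge with sample E.  [the west ledge: sample A, sample C, sample M, sample Q | the east ledge: sample B, sample E, sample G, sample J, sample N]
10. Guide goes back to the west ledge alone.  [the west ledge: sample A, sample C, sample M, sample Q | the east ledge: sample B, sample E, sample G, sample J, sample N]
11. Guide goes to the east ledge with sample M.  [the west ledge: sample A, sample C, sample Q | the east ledge: sample B, sample E, sample G, sample J, sample M, sample N]
12. Guide goes back to the west ledge with sample N.  [the west ledge: sample A, sample C, sample N, sample Q | the east ledge: sample B, sample E, sample G, sample J, sample M]
13. Guide goes to the east ledge with sample A.  [the west ledge: sample C, sample N, sample Q | the east ledge: sample A, sample B, sample E, sample G, sample J, sample M]
14. Guide goes back to the west ledge alone.  [the west ledge: sample C, sample N, sample Q | the east ledge: sample A, sample B, sample E, sample G, sample J, sample M]
15. Guide goes to the east ledge with sample C.  [the west ledge: sample N, sample Q | the east ledge: sample A, sample B, sample C, sample E, sample G, sample J, sample M]
16. Guide goes back to the west ledge alone.  [the west ledge: sample N, sample Q | the east ledge: sample A, sample B, sample C, sample E, sample G, sample J, sample M]
17. Guide goes to the east ledge with sample Q.  [the west ledge: sample N | the east ledge: sample A, sample B, sample C, sample E, sample G, sample J, sample M, sample Q]
18. Guide goes back to the west ledge alone.  [the west ledge: sample N | the east ledge: sample A, sample B, sample C, sample E, sample G, sample J, sample M, sample Q]
19. Guide goes to the east ledge with sample N.  [the west ledge: — | the east ledge: sample A, sample B, sample C, sample E, sample G, sample J, sample M, sample N, sample Q]

No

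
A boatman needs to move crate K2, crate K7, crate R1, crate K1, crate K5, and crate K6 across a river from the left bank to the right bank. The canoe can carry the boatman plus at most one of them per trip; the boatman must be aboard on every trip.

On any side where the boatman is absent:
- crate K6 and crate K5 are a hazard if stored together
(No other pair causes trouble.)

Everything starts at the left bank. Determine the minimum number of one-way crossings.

11

Counting alone: the boatman can take at most 1 across per trip to the right bank, so moving all 6 needs at least 6 loaded trips out, with a return between consecutive ones — at least 11 crossings.
The plan below uses exactly 11 crossings, so it is optimal:
1. Boatman goes to the right bank with crate K5.
2. Boatman goes back to the left bank alone.
3. Boatman goes to the right bank with crate K2.
4. Boatman goes back to the left bank alone.
5. Boatman goes to the right bank with crate K7.
6. Boatman goes back to the left bank alone.
7. Boatman goes to the right bank with crate R1.
8. Boatman goes back to the left bank alone.
9. Boatman goes to the right bank with crate K1.
10. Boatman goes back to the left bank alone.
11. Boatman goes to the right bank with crate K6.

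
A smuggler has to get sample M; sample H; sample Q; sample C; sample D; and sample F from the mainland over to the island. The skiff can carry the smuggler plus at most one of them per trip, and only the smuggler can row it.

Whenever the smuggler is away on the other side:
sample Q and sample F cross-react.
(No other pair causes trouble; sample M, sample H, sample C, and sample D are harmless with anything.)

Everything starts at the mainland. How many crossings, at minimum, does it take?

Counting alone: the smuggler can take at most 1 across per trip to the island, so moving all 6 needs at least 6 loaded trips out, with a return between consecutive ones — at least 11 crossings.
The plan below uses exactly 11 crossings, so it is optimal:
1. Smuggler goes to the island with sample Q.
2. Smuggler goes back to the mainland alone.
3. Smuggler goes to the island with sample M.
4. Smuggler goes back to the mainland alone.
5. Smuggler goes to the island with sample H.
6. Smuggler goes back to the mainland alone.
7. Smuggler goes to the island with sample C.
8. Smuggler goes back to the mainland alone.
9. Smuggler goes to the island with sample D.
10. Smuggler goes back to the mainland alone.
11. Smuggler goes to the island with sample F.

11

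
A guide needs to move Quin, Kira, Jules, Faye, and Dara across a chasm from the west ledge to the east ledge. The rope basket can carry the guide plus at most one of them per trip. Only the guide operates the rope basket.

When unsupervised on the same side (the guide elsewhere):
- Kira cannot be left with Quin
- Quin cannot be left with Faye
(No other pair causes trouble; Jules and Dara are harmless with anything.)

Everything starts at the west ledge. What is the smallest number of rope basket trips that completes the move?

11

Counting alone: the guide can take at most 1 across per trip to the east ledge, so moving all 5 needs at least 5 loaded trips out, with a return between consecutive ones — at least 9 crossings.
The safety rule pushes this higher. Following every safe sequence of crossings, the most of the 5 that can be at the east ledge as the rope basket arrives there on crossing 9 is 4 — never all 5.
So no plan with fewer than 11 crossings exists, and this one achieves 11:
1. Guide goes to the east ledge with Quin.  [the west ledge: Dara, Faye, Jules, Kira | the east ledge: Quin]
2. Guide goes back to the west ledge alone.  [the west ledge: Dara, Faye, Jules, Kira | the east ledge: Quin]
3. Guide goes to the east ledge with Kira.  [the west ledge: Dara, Faye, Jules | the east ledge: Kira, Quin]
4. Guide goes back to the west ledge with Quin.  [the west ledge: Dara, Faye, Jules, Quin | the east ledge: Kira]
5. Guide goes to the east ledge with Faye.  [the west ledge: Dara, Jules, Quin | the east ledge: Faye, Kira]
6. Guide goes back to the west ledge alone.  [the west ledge: Dara, Jules, Quin | the east ledge: Faye, Kira]
7. Guide goes to the east ledge with Jules.  [the west ledge: Dara, Quin | the east ledge: Faye, Jules, Kira]
8. Guide goes back to the west ledge alone.  [the west ledge: Dara, Quin | the east ledge: Faye, Jules, Kira]
9. Guide goes to the east ledge with Dara.  [the west ledge: Quin | the east ledge: Dara, Faye, Jules, Kira]
10. Guide goes back to the west ledge alone.  [the west ledge: Quin | the east ledge: Dara, Faye, Jules, Kira]
11. Guide goes to the east ledge with Quin.  [the west ledge: — | the east ledge: Dara, Faye, Jules, Kira, Quin]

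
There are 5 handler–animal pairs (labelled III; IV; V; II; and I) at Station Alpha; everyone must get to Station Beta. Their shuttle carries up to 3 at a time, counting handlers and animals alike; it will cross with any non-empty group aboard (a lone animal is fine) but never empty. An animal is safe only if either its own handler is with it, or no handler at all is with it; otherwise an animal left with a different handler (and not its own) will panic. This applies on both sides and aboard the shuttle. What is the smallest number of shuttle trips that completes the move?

11

Counting alone: each trip to Station Beta takes at most 3 across and each return brings at least 1 back, so after t trips out (and t−1 returns) at most 3t − (t−1) of the 10 are across; that first reaches 10 at t = 5, so at least 9 crossings are needed.
The safety rule pushes this higher. Following every safe sequence of crossings, the most of the 10 that can be at Station Beta as the shuttle arrives there on crossing 9 is 9 — never all 10.
So no plan with fewer than 11 crossings exists, and this one achieves 11:
1. animal III and handler III cross → Station Beta.
2. handler III crosses ← Station Alpha.
3. animal II, animal IV, and animal V cross → Station Beta.
4. animal III crosses ← Station Alpha.
5. handler II, handler IV, and handler V cross → Station Beta.
6. animal IV and handler IV cross ← Station Alpha.
7. handler I, handler III, and handler IV cross → Station Beta.
8. animal V crosses ← Station Alpha.
9. animal III and animal IV cross → Station Beta.
10. animal III crosses ← Station Alpha.
11. animal I, animal III, and animal V cross → Station Beta.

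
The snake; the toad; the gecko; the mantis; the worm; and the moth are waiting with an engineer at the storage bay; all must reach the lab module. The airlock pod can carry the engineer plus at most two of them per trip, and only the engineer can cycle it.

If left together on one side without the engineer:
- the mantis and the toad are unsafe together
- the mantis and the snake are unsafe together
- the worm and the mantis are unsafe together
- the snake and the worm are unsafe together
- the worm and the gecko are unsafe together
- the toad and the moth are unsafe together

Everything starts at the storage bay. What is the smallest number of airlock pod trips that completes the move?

impossible

Whatever the first load, the items left behind include a forbidden pair without the engineer. No opening move is safe, so no plan exists.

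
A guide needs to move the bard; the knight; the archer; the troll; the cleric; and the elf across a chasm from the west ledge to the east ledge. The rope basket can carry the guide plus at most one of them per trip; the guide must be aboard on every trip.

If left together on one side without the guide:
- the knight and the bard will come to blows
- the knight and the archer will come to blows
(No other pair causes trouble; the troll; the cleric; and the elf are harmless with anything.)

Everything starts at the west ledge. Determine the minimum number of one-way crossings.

Counting alone: the guide can take at most 1 across per trip to the east ledge, so moving all 6 needs at least 6 loaded trips out, with a return between consecutive ones — at least 11 crossings.
The safety rule pushes this higher. Following every safe sequence of crossings, the most of the 6 that can be at the east ledge as the rope basket arrives there on crossing 11 is 5 — never all 6.
So no plan with fewer than 13 crossings exists, and this one achieves 13:
1. Guide goes to the east ledge with the knight.  [the west ledge: the archer, the bard, the cleric, the elf, the troll | the east ledge: the knight]
2. Guide goes back to the west ledge alone.  [the west ledge: the archer, the bard, the cleric, the elf, the troll | the east ledge: the knight]
3. Guide goes to the east ledge with the bard.  [the west ledge: the archer, the cleric, the elf, the troll | the east ledge: the bard, the knight]
4. Guide goes back to the west ledge with the knight.  [the west ledge: the archer, the cleric, the elf, the knight, the troll | the east ledge: the bard]
5. Guide goes to the east ledge with the archer.  [the west ledge: the cleric, the elf, the knight, the troll | the east ledge: the archer, the bard]
6. Guide goes back to the west ledge alone.  [the west ledge: the cleric, the elf, the knight, the troll | the east ledge: the archer, the bard]
7. Guide goes to the east ledge with the troll.  [the west ledge: the cleric, the elf, the knight | the east ledge: the archer, the bard, the troll]
8. Guide goes back to the west ledge alone.  [the west ledge: the cleric, the elf, the knight | the east ledge: the archer, the bard, the troll]
9. Guide goes to the east ledge with the cleric.  [the west ledge: the elf, the knight | the east ledge: the archer, the bard, the cleric, the troll]
10. Guide goes back to the west ledge alone.  [the west ledge: the elf, the knight | the east ledge: the archer, the bard, the cleric, the troll]
11. Guide goes to the east ledge with the elf.  [the west ledge: the knight | the east ledge: the archer, the bard, the cleric, the elf, the troll]
12. Guide goes back to the west ledge alone.  [the west ledge: the knight | the east ledge: the archer, the bard, the cleric, the elf, the troll]
13. Guide goes to the east ledge with the knight.  [the west ledge: — | the east ledge: the archer, the bard, the cleric, the elf, the knight, the troll]

13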